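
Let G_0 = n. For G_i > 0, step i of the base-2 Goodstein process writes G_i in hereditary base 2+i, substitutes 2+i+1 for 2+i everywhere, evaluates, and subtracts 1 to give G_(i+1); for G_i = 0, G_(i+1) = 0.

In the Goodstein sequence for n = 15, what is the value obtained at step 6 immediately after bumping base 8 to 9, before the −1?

15 —HB2→ 2^(2 + 1) + 2^2 + 2 + 1 —bump→ 3^(3 + 1) + 3^3 + 3 + 1 = 112 —(−1)→ 111
111 —HB3→ 3^(3 + 1) + 3^3 + 3 —bump→ 4^(4 + 1) + 4^4 + 4 = 1284 —(−1)→ 1283
1283 —HB4→ 4^(4 + 1) + 4^4 + 3 —bump→ 5^(5 + 1) + 5^5 + 3 = 18753 —(−1)→ 18752
18752 —HB5→ 5^(5 + 1) + 5^5 + 2 —bump→ 6^(6 + 1) + 6^6 + 2 = 326594 —(−1)→ 326593
326593 —HB6→ 6^(6 + 1) + 6^6 + 1 —bump→ 7^(7 + 1) + 7^7 + 1 = 6588345 —(−1)→ 6588344
6588344 —HB7→ 7^(7 + 1) + 7^7 —bump→ 8^(8 + 1) + 8^8 = 150994944 —(−1)→ 150994943

3524450281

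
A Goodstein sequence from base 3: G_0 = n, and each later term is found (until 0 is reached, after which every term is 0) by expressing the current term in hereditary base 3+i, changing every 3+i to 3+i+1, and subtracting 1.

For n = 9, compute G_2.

17

(0) 9|_3 = 3^2 ↦ 4^2|_4 = 16 ⇒ 15
(1) 15|_4 = 3·4 + 3 ↦ 3·5 + 3|_5 = 18 ⇒ 17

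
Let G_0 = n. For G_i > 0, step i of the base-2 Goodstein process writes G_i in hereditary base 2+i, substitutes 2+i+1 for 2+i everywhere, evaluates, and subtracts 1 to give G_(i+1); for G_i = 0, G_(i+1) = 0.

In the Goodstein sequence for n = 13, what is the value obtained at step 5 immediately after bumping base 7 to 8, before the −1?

G_0 = 13. HB_2(13) = 2^(2 + 1) + 2^2 + 1. Bump = 109. G_1 = 108.
G_1 = 108. HB_3(108) = 3^(3 + 1) + 3^3. Bump = 1280. G_2 = 1279.
G_2 = 1279. HB_4(1279) = 4^(4 + 1) + 3·4^3 + 3·4^2 + 3·4 + 3. Bump = 16093. G_3 = 16092.
G_3 = 16092. HB_5(16092) = 5^(5 + 1) + 3·5^3 + 3·5^2 + 3·5 + 2. Bump = 280712. G_4 = 280711.
G_4 = 280711. HB_6(280711) = 6^(6 + 1) + 3·6^3 + 3·6^2 + 3·6 + 1. Bump = 5765999. G_5 = 5765998.
G_5 = 5765998. HB_7(5765998) = 7^(7 + 1) + 3·7^3 + 3·7^2 + 3·7. Bump = 134219480. G_6 = 134219479.

134219480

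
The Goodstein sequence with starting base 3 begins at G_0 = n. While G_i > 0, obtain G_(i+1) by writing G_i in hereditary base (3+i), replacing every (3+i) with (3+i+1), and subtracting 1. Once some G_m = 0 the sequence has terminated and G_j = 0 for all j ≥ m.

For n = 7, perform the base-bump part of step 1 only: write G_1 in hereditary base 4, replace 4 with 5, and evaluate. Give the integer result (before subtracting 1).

step 0: 7 = 2·3 + 1; sub 4 for 3: 2·4 + 1; = 9; G_1 = 9−1 = 8
step 1: 8 = 2·4; sub 5 for 4: 2·5; = 10; G_2 = 10−1 = 9

10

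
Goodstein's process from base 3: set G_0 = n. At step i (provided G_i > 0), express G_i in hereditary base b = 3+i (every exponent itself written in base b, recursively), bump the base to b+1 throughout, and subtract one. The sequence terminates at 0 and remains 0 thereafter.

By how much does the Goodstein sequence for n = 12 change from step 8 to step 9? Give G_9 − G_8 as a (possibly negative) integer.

6

G_0=12  [base 3] 3^2 + 3  →[3↦4]→  4^2 + 4 = 20  −1 ⇒ G_1=19
G_1=19  [base 4] 4^2 + 3  →[4↦5]→  5^2 + 3 = 28  −1 ⇒ G_2=27
G_2=27  [base 5] 5^2 + 2  →[5↦6]→  6^2 + 2 = 38  −1 ⇒ G_3=37
G_3=37  [base 6] 6^2 + 1  →[6↦7]→  7^2 + 1 = 50  −1 ⇒ G_4=49
G_4=49  [base 7] 7^2  →[7↦8]→  8^2 = 64  −1 ⇒ G_5=63
G_5=63  [base 8] 7·8 + 7  →[8↦9]→  7·9 + 7 = 70  −1 ⇒ G_6=69
G_6=69  [base 9] 7·9 + 6  →[9↦10]→  7·10 + 6 = 76  −1 ⇒ G_7=75
G_7=75  [base 10] 7·10 + 5  →[10↦11]→  7·11 + 5 = 82  −1 ⇒ G_8=81
G_8=81  [base 11] 7·11 + 4  →[11↦12]→  7·12 + 4 = 88  −1 ⇒ G_9=87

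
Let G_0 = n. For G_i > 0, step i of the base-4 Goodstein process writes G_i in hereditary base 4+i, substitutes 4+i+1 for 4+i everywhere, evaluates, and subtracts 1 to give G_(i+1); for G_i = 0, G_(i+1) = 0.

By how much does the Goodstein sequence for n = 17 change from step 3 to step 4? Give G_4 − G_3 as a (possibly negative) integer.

4

(0) 17|_4 = 4^2 + 1 ↦ 5^2 + 1|_5 = 26 ⇒ 25
(1) 25|_5 = 5^2 ↦ 6^2|_6 = 36 ⇒ 35
(2) 35|_6 = 5·6 + 5 ↦ 5·7 + 5|_7 = 40 ⇒ 39
(3) 39|_7 = 5·7 + 4 ↦ 5·8 + 4|_8 = 44 ⇒ 43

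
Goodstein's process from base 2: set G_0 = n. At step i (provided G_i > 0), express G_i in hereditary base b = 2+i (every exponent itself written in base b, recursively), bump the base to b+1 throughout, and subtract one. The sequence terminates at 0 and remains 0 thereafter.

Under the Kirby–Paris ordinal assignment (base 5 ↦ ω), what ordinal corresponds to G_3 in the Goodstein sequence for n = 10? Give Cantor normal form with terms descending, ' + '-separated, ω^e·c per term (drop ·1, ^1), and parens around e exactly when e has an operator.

ω^(ω + 1)

i=0: 10 = 2^(2 + 1) + 2 (b=2); 2→3: 3^(3 + 1) + 3 = 84; 84−1 = 83
i=1: 83 = 3^(3 + 1) + 2 (b=3); 3→4: 4^(4 + 1) + 2 = 1026; 1026−1 = 1025
i=2: 1025 = 4^(4 + 1) + 1 (b=4); 4→5: 5^(5 + 1) + 1 = 15626; 15626−1 = 15625
i=3: 15625 = 5^(5 + 1) (b=5); 5→6: 6^(6 + 1) = 279936; 279936−1 = 279935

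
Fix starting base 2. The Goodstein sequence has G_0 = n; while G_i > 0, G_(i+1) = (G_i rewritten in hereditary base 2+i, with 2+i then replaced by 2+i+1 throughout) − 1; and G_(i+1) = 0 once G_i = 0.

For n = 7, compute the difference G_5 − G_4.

776886

7 —HB2→ 2^2 + 2 + 1 —bump→ 3^3 + 3 + 1 = 31 —(−1)→ 30
30 —HB3→ 3^3 + 3 —bump→ 4^4 + 4 = 260 —(−1)→ 259
259 —HB4→ 4^4 + 3 —bump→ 5^5 + 3 = 3128 —(−1)→ 3127
3127 —HB5→ 5^5 + 2 —bump→ 6^6 + 2 = 46658 —(−1)→ 46657
46657 —HB6→ 6^6 + 1 —bump→ 7^7 + 1 = 823544 —(−1)→ 823543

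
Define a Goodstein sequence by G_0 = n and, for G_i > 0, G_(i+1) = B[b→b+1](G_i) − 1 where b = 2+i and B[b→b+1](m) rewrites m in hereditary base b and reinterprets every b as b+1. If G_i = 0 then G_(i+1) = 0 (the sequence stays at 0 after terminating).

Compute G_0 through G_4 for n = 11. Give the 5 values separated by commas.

i=0: 11 = 2^(2 + 1) + 2 + 1 (b=2); 2→3: 3^(3 + 1) + 3 + 1 = 85; 85−1 = 84
i=1: 84 = 3^(3 + 1) + 3 (b=3); 3→4: 4^(4 + 1) + 4 = 1028; 1028−1 = 1027
i=2: 1027 = 4^(4 + 1) + 3 (b=4); 4→5: 5^(5 + 1) + 3 = 15628; 15628−1 = 15627
i=3: 15627 = 5^(5 + 1) + 2 (b=5); 5→6: 6^(6 + 1) + 2 = 279938; 279938−1 = 279937

11, 84, 1027, 15627, 279937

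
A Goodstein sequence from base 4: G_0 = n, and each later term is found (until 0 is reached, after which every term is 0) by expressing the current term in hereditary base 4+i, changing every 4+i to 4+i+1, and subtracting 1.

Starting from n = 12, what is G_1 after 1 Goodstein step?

14

G_0=12  [base 4] 3·4  →[4↦5]→  3·5 = 15  −1 ⇒ G_1=14
G_1=14  [base 5] 2·5 + 4  →[5↦6]→  2·6 + 4 = 16  −1 ⇒ G_2=15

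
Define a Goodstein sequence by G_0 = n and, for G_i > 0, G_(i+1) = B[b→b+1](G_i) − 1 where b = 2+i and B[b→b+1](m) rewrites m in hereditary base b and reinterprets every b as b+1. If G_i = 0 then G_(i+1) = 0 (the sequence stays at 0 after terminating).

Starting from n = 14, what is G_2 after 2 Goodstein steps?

1281

step 0: 14 = 2^(2 + 1) + 2^2 + 2; sub 3 for 2: 3^(3 + 1) + 3^3 + 3; = 111; G_1 = 111−1 = 110
step 1: 110 = 3^(3 + 1) + 3^3 + 2; sub 4 for 3: 4^(4 + 1) + 4^4 + 2; = 1282; G_2 = 1282−1 = 1281
step 2: 1281 = 4^(4 + 1) + 4^4 + 1; sub 5 for 4: 5^(5 + 1) + 5^5 + 1; = 18751; G_3 = 18751−1 = 18750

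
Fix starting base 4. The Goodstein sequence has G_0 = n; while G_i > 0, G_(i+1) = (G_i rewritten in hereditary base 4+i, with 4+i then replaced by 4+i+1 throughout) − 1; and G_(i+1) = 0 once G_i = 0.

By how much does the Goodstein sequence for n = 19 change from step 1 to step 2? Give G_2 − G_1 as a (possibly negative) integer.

10

G_0 = 19. HB_4(19) = 4^2 + 3. Bump = 28. G_1 = 27.
G_1 = 27. HB_5(27) = 5^2 + 2. Bump = 38. G_2 = 37.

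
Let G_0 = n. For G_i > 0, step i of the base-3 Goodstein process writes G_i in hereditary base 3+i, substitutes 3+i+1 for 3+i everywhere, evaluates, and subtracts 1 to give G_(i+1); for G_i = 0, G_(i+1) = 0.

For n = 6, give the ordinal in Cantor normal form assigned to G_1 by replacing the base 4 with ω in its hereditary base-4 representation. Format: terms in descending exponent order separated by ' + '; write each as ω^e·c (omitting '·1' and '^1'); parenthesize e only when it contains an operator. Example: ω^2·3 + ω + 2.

(0) 6|_3 = 2·3 ↦ 2·4|_4 = 8 ⇒ 7
(1) 7|_4 = 4 + 3 ↦ 5 + 3|_5 = 8 ⇒ 7

ω + 3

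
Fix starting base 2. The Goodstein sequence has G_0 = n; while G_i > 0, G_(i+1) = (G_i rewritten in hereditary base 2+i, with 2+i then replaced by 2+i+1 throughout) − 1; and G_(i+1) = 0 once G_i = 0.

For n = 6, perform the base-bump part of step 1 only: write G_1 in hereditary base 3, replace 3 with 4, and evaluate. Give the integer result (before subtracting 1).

base 2: 6 = 2^2 + 2; at 3: 3^3 + 3 = 30; next = 29
base 3: 29 = 3^3 + 2; at 4: 4^4 + 2 = 258; next = 257

258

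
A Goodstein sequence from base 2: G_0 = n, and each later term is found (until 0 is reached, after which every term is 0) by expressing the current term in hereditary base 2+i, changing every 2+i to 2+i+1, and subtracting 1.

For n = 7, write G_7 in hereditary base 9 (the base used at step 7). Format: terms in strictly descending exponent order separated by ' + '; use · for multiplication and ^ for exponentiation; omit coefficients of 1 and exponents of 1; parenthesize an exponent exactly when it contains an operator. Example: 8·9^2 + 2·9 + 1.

7·9^7 + 7·9^6 + 7·9^5 + 7·9^4 + 7·9^3 + 7·9^2 + 7·9 + 6

7 —HB2→ 2^2 + 2 + 1 —bump→ 3^3 + 3 + 1 = 31 —(−1)→ 30
30 —HB3→ 3^3 + 3 —bump→ 4^4 + 4 = 260 —(−1)→ 259
259 —HB4→ 4^4 + 3 —bump→ 5^5 + 3 = 3128 —(−1)→ 3127
3127 —HB5→ 5^5 + 2 —bump→ 6^6 + 2 = 46658 —(−1)→ 46657
46657 —HB6→ 6^6 + 1 —bump→ 7^7 + 1 = 823544 —(−1)→ 823543
823543 —HB7→ 7^7 —bump→ 8^8 = 16777216 —(−1)→ 16777215
16777215 —HB8→ 7·8^7 + 7·8^6 + 7·8^5 + 7·8^4 + 7·8^3 + 7·8^2 + 7·8 + 7 —bump→ 7·9^7 + 7·9^6 + 7·9^5 + 7·9^4 + 7·9^3 + 7·9^2 + 7·9 + 7 = 37665880 —(−1)→ 37665879
37665879 —HB9→ 7·9^7 + 7·9^6 + 7·9^5 + 7·9^4 + 7·9^3 + 7·9^2 + 7·9 + 6 —bump→ 7·10^7 + 7·10^6 + 7·10^5 + 7·10^4 + 7·10^3 + 7·10^2 + 7·10 + 6 = 77777776 —(−1)→ 77777775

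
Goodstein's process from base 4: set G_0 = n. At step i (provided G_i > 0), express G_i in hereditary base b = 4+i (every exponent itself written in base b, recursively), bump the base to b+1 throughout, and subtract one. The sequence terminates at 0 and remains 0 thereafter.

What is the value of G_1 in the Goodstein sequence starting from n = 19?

step 0: 19 = 4^2 + 3; sub 5 for 4: 5^2 + 3; = 28; G_1 = 28−1 = 27
step 1: 27 = 5^2 + 2; sub 6 for 5: 6^2 + 2; = 38; G_2 = 38−1 = 37

27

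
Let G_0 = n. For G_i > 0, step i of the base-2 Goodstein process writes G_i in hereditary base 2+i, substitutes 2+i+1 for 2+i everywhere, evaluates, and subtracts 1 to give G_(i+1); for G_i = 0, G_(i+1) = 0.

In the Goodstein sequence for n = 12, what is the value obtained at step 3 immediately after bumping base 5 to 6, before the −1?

i=0: 12 = 2^(2 + 1) + 2^2 (b=2); 2→3: 3^(3 + 1) + 3^3 = 108; 108−1 = 107
i=1: 107 = 3^(3 + 1) + 2·3^2 + 2·3 + 2 (b=3); 3→4: 4^(4 + 1) + 2·4^2 + 2·4 + 2 = 1066; 1066−1 = 1065
i=2: 1065 = 4^(4 + 1) + 2·4^2 + 2·4 + 1 (b=4); 4→5: 5^(5 + 1) + 2·5^2 + 2·5 + 1 = 15686; 15686−1 = 15685
i=3: 15685 = 5^(5 + 1) + 2·5^2 + 2·5 (b=5); 5→6: 6^(6 + 1) + 2·6^2 + 2·6 = 280020; 280020−1 = 280019

280020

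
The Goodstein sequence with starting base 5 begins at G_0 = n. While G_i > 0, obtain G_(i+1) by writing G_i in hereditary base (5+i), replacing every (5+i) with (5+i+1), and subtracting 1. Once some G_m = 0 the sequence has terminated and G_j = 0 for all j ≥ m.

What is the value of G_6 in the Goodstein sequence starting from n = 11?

i=0: 11 = 2·5 + 1 (b=5); 5→6: 2·6 + 1 = 13; 13−1 = 12
i=1: 12 = 2·6 (b=6); 6→7: 2·7 = 14; 14−1 = 13
i=2: 13 = 7 + 6 (b=7); 7→8: 8 + 6 = 14; 14−1 = 13
i=3: 13 = 8 + 5 (b=8); 8→9: 9 + 5 = 14; 14−1 = 13
i=4: 13 = 9 + 4 (b=9); 9→10: 10 + 4 = 14; 14−1 = 13
i=5: 13 = 10 + 3 (b=10); 10→11: 11 + 3 = 14; 14−1 = 13
i=6: 13 = 11 + 2 (b=11); 11→12: 12 + 2 = 14; 14−1 = 13

13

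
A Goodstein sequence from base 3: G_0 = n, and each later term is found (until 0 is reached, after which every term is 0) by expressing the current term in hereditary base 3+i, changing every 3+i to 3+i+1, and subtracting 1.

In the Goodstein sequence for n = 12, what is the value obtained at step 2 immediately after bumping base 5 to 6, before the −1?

(0) 12|_3 = 3^2 + 3 ↦ 4^2 + 4|_4 = 20 ⇒ 19
(1) 19|_4 = 4^2 + 3 ↦ 5^2 + 3|_5 = 28 ⇒ 27

38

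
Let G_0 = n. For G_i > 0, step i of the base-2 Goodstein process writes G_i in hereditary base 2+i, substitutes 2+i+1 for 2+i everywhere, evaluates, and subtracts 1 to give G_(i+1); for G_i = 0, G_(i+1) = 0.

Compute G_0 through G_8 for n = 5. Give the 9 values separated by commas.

G_0 = 5. HB_2(5) = 2^2 + 1. Bump = 28. G_1 = 27.
G_1 = 27. HB_3(27) = 3^3. Bump = 256. G_2 = 255.
G_2 = 255. HB_4(255) = 3·4^3 + 3·4^2 + 3·4 + 3. Bump = 468. G_3 = 467.
G_3 = 467. HB_5(467) = 3·5^3 + 3·5^2 + 3·5 + 2. Bump = 776. G_4 = 775.
G_4 = 775. HB_6(775) = 3·6^3 + 3·6^2 + 3·6 + 1. Bump = 1198. G_5 = 1197.
G_5 = 1197. HB_7(1197) = 3·7^3 + 3·7^2 + 3·7. Bump = 1752. G_6 = 1751.
G_6 = 1751. HB_8(1751) = 3·8^3 + 3·8^2 + 2·8 + 7. Bump = 2455. G_7 = 2454.
G_7 = 2454. HB_9(2454) = 3·9^3 + 3·9^2 + 2·9 + 6. Bump = 3326. G_8 = 3325.

5, 27, 255, 467, 775, 1197, 1751, 2454, 3325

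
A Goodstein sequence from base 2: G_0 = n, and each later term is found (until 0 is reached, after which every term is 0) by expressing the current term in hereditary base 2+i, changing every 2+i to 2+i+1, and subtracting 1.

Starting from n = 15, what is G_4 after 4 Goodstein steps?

step 0: 15 = 2^(2 + 1) + 2^2 + 2 + 1; sub 3 for 2: 3^(3 + 1) + 3^3 + 3 + 1; = 112; G_1 = 112−1 = 111
step 1: 111 = 3^(3 + 1) + 3^3 + 3; sub 4 for 3: 4^(4 + 1) + 4^4 + 4; = 1284; G_2 = 1284−1 = 1283
step 2: 1283 = 4^(4 + 1) + 4^4 + 3; sub 5 for 4: 5^(5 + 1) + 5^5 + 3; = 18753; G_3 = 18753−1 = 18752
step 3: 18752 = 5^(5 + 1) + 5^5 + 2; sub 6 for 5: 6^(6 + 1) + 6^6 + 2; = 326594; G_4 = 326594−1 = 326593
step 4: 326593 = 6^(6 + 1) + 6^6 + 1; sub 7 for 6: 7^(7 + 1) + 7^7 + 1; = 6588345; G_5 = 6588345−1 = 6588344

326593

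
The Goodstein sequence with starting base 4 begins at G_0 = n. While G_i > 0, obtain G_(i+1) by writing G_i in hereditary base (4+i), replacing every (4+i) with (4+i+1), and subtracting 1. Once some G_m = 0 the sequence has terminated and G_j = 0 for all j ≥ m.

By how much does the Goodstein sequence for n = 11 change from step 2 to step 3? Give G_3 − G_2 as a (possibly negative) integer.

1

G_0=11  [base 4] 2·4 + 3  →[4↦5]→  2·5 + 3 = 13  −1 ⇒ G_1=12
G_1=12  [base 5] 2·5 + 2  →[5↦6]→  2·6 + 2 = 14  −1 ⇒ G_2=13
G_2=13  [base 6] 2·6 + 1  →[6↦7]→  2·7 + 1 = 15  −1 ⇒ G_3=14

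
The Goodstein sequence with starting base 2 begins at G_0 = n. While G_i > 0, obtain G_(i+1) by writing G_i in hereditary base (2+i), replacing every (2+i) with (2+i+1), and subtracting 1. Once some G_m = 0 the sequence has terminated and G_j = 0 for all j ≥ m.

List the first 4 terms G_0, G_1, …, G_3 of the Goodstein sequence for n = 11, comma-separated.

11, 84, 1027, 15627

step 0: 11 = 2^(2 + 1) + 2 + 1; sub 3 for 2: 3^(3 + 1) + 3 + 1; = 85; G_1 = 85−1 = 84
step 1: 84 = 3^(3 + 1) + 3; sub 4 for 3: 4^(4 + 1) + 4; = 1028; G_2 = 1028−1 = 1027
step 2: 1027 = 4^(4 + 1) + 3; sub 5 for 4: 5^(5 + 1) + 3; = 15628; G_3 = 15628−1 = 15627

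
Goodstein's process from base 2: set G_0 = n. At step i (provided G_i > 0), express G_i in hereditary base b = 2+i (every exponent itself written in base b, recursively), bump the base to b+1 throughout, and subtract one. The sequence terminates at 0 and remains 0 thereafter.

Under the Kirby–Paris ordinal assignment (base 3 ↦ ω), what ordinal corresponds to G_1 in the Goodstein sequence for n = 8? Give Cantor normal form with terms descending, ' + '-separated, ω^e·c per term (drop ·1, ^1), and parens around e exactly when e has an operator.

8 —HB2→ 2^(2 + 1) —bump→ 3^(3 + 1) = 81 —(−1)→ 80
80 —HB3→ 2·3^3 + 2·3^2 + 2·3 + 2 —bump→ 2·4^4 + 2·4^2 + 2·4 + 2 = 554 —(−1)→ 553

ω^ω·2 + ω^2·2 + ω·2 + 2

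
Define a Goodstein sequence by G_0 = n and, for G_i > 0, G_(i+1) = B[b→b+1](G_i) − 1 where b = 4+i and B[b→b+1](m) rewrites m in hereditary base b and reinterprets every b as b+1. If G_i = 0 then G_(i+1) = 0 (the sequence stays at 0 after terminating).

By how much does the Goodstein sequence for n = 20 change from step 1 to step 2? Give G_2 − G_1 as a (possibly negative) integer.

i=0: 20 = 4^2 + 4 (b=4); 4→5: 5^2 + 5 = 30; 30−1 = 29
i=1: 29 = 5^2 + 4 (b=5); 5→6: 6^2 + 4 = 40; 40−1 = 39

10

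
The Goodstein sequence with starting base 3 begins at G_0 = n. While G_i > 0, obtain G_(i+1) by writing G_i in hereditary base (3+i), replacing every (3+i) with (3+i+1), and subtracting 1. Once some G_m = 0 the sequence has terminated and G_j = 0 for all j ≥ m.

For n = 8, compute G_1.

9

[0] 8 ≡ 2·3 + 2 (base 3). Lift 4: 10. −1: 9.
[1] 9 ≡ 2·4 + 1 (base 4). Lift 5: 11. −1: 10.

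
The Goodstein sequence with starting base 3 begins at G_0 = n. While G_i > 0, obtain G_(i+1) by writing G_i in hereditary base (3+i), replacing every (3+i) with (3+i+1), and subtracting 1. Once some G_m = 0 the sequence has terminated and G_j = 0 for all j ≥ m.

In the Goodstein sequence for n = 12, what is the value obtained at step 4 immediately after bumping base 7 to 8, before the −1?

G_0=12  [base 3] 3^2 + 3  →[3↦4]→  4^2 + 4 = 20  −1 ⇒ G_1=19
G_1=19  [base 4] 4^2 + 3  →[4↦5]→  5^2 + 3 = 28  −1 ⇒ G_2=27
G_2=27  [base 5] 5^2 + 2  →[5↦6]→  6^2 + 2 = 38  −1 ⇒ G_3=37
G_3=37  [base 6] 6^2 + 1  →[6↦7]→  7^2 + 1 = 50  −1 ⇒ G_4=49
G_4=49  [base 7] 7^2  →[7↦8]→  8^2 = 64  −1 ⇒ G_5=63

64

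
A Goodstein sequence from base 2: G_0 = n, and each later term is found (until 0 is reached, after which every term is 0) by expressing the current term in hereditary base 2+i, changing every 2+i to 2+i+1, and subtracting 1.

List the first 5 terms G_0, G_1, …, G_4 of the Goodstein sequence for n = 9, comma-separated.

i=0: 9 = 2^(2 + 1) + 1 (b=2); 2→3: 3^(3 + 1) + 1 = 82; 82−1 = 81
i=1: 81 = 3^(3 + 1) (b=3); 3→4: 4^(4 + 1) = 1024; 1024−1 = 1023
i=2: 1023 = 3·4^4 + 3·4^3 + 3·4^2 + 3·4 + 3 (b=4); 4→5: 3·5^5 + 3·5^3 + 3·5^2 + 3·5 + 3 = 9843; 9843−1 = 9842
i=3: 9842 = 3·5^5 + 3·5^3 + 3·5^2 + 3·5 + 2 (b=5); 5→6: 3·6^6 + 3·6^3 + 3·6^2 + 3·6 + 2 = 140744; 140744−1 = 140743

9, 81, 1023, 9842, 140743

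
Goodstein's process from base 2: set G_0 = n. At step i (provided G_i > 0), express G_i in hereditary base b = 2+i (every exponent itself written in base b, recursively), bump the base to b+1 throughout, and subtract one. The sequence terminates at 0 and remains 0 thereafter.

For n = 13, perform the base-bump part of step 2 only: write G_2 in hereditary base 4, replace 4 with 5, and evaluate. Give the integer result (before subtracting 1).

[0] 13 ≡ 2^(2 + 1) + 2^2 + 1 (base 2). Lift 3: 109. −1: 108.
[1] 108 ≡ 3^(3 + 1) + 3^3 (base 3). Lift 4: 1280. −1: 1279.
[2] 1279 ≡ 4^(4 + 1) + 3·4^3 + 3·4^2 + 3·4 + 3 (base 4). Lift 5: 16093. −1: 16092.

16093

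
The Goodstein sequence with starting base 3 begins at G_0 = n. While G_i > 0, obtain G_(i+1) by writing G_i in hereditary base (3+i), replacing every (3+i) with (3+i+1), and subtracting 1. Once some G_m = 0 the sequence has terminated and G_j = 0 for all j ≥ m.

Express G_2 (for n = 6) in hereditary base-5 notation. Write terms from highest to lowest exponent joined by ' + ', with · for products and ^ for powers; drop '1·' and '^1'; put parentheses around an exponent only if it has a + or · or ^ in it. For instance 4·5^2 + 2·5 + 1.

6 —HB3→ 2·3 —bump→ 2·4 = 8 —(−1)→ 7
7 —HB4→ 4 + 3 —bump→ 5 + 3 = 8 —(−1)→ 7
7 —HB5→ 5 + 2 —bump→ 6 + 2 = 8 —(−1)→ 7

5 + 2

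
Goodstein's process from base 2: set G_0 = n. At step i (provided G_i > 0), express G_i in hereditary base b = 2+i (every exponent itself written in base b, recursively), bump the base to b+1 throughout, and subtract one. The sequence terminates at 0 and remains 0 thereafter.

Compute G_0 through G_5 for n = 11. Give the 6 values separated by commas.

11, 84, 1027, 15627, 279937, 5764801

i=0: 11 = 2^(2 + 1) + 2 + 1 (b=2); 2→3: 3^(3 + 1) + 3 + 1 = 85; 85−1 = 84
i=1: 84 = 3^(3 + 1) + 3 (b=3); 3→4: 4^(4 + 1) + 4 = 1028; 1028−1 = 1027
i=2: 1027 = 4^(4 + 1) + 3 (b=4); 4→5: 5^(5 + 1) + 3 = 15628; 15628−1 = 15627
i=3: 15627 = 5^(5 + 1) + 2 (b=5); 5→6: 6^(6 + 1) + 2 = 279938; 279938−1 = 279937
i=4: 279937 = 6^(6 + 1) + 1 (b=6); 6→7: 7^(7 + 1) + 1 = 5764802; 5764802−1 = 5764801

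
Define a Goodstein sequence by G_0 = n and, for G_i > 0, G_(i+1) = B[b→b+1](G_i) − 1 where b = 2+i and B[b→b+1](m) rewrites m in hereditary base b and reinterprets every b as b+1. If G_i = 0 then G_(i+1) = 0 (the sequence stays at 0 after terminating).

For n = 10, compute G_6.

base 2: 10 = 2^(2 + 1) + 2; at 3: 3^(3 + 1) + 3 = 84; next = 83
base 3: 83 = 3^(3 + 1) + 2; at 4: 4^(4 + 1) + 2 = 1026; next = 1025
base 4: 1025 = 4^(4 + 1) + 1; at 5: 5^(5 + 1) + 1 = 15626; next = 15625
base 5: 15625 = 5^(5 + 1); at 6: 6^(6 + 1) = 279936; next = 279935
base 6: 279935 = 5·6^6 + 5·6^5 + 5·6^4 + 5·6^3 + 5·6^2 + 5·6 + 5; at 7: 5·7^7 + 5·7^5 + 5·7^4 + 5·7^3 + 5·7^2 + 5·7 + 5 = 4215755; next = 4215754
base 7: 4215754 = 5·7^7 + 5·7^5 + 5·7^4 + 5·7^3 + 5·7^2 + 5·7 + 4; at 8: 5·8^8 + 5·8^5 + 5·8^4 + 5·8^3 + 5·8^2 + 5·8 + 4 = 84073324; next = 84073323
base 8: 84073323 = 5·8^8 + 5·8^5 + 5·8^4 + 5·8^3 + 5·8^2 + 5·8 + 3; at 9: 5·9^9 + 5·9^5 + 5·9^4 + 5·9^3 + 5·9^2 + 5·9 + 3 = 1937434593; next = 1937434592

84073323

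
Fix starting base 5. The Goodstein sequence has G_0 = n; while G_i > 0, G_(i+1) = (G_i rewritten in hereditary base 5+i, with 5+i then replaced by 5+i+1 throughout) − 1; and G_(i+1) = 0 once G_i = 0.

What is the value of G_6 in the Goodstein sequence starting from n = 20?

33

step 0: 20 = 4·5; sub 6 for 5: 4·6; = 24; G_1 = 24−1 = 23
step 1: 23 = 3·6 + 5; sub 7 for 6: 3·7 + 5; = 26; G_2 = 26−1 = 25
step 2: 25 = 3·7 + 4; sub 8 for 7: 3·8 + 4; = 28; G_3 = 28−1 = 27
step 3: 27 = 3·8 + 3; sub 9 for 8: 3·9 + 3; = 30; G_4 = 30−1 = 29
step 4: 29 = 3·9 + 2; sub 10 for 9: 3·10 + 2; = 32; G_5 = 32−1 = 31
step 5: 31 = 3·10 + 1; sub 11 for 10: 3·11 + 1; = 34; G_6 = 34−1 = 33
step 6: 33 = 3·11; sub 12 for 11: 3·12; = 36; G_7 = 36−1 = 35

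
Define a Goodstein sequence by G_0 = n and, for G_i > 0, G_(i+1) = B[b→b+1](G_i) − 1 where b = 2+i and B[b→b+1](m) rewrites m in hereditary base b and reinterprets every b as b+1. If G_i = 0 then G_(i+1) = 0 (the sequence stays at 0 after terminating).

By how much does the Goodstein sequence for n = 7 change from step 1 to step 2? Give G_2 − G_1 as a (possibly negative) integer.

7 —HB2→ 2^2 + 2 + 1 —bump→ 3^3 + 3 + 1 = 31 —(−1)→ 30
30 —HB3→ 3^3 + 3 —bump→ 4^4 + 4 = 260 —(−1)→ 259

229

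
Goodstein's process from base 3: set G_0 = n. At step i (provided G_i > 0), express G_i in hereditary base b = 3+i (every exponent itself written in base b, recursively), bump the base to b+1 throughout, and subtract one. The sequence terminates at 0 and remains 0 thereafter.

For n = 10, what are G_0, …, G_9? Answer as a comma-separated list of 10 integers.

10, 16, 24, 27, 30, 33, 36, 39, 41, 43

G_0 = 10. HB_3(10) = 3^2 + 1. Bump = 17. G_1 = 16.
G_1 = 16. HB_4(16) = 4^2. Bump = 25. G_2 = 24.
G_2 = 24. HB_5(24) = 4·5 + 4. Bump = 28. G_3 = 27.
G_3 = 27. HB_6(27) = 4·6 + 3. Bump = 31. G_4 = 30.
G_4 = 30. HB_7(30) = 4·7 + 2. Bump = 34. G_5 = 33.
G_5 = 33. HB_8(33) = 4·8 + 1. Bump = 37. G_6 = 36.
G_6 = 36. HB_9(36) = 4·9. Bump = 40. G_7 = 39.
G_7 = 39. HB_10(39) = 3·10 + 9. Bump = 42. G_8 = 41.
G_8 = 41. HB_11(41) = 3·11 + 8. Bump = 44. G_9 = 43.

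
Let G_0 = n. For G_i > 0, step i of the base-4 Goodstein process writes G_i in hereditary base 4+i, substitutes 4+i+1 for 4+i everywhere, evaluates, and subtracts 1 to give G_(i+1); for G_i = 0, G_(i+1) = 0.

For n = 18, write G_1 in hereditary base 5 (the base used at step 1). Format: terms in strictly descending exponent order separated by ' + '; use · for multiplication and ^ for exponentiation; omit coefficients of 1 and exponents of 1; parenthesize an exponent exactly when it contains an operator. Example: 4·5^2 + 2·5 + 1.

5^2 + 1

step 0: 18 = 4^2 + 2; sub 5 for 4: 5^2 + 2; = 27; G_1 = 27−1 = 26
step 1: 26 = 5^2 + 1; sub 6 for 5: 6^2 + 1; = 37; G_2 = 37−1 = 36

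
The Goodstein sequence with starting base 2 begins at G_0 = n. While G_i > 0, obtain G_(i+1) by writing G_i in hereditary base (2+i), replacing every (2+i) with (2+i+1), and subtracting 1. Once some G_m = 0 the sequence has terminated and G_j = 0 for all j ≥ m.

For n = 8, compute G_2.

553

8 —HB2→ 2^(2 + 1) —bump→ 3^(3 + 1) = 81 —(−1)→ 80
80 —HB3→ 2·3^3 + 2·3^2 + 2·3 + 2 —bump→ 2·4^4 + 2·4^2 + 2·4 + 2 = 554 —(−1)→ 553
553 —HB4→ 2·4^4 + 2·4^2 + 2·4 + 1 —bump→ 2·5^5 + 2·5^2 + 2·5 + 1 = 6311 —(−1)→ 6310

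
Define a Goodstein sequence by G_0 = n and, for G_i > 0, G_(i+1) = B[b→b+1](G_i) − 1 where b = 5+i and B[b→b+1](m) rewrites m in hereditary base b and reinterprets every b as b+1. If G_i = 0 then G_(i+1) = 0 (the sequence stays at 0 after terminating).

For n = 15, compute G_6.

[0] 15 ≡ 3·5 (base 5). Lift 6: 18. −1: 17.
[1] 17 ≡ 2·6 + 5 (base 6). Lift 7: 19. −1: 18.
[2] 18 ≡ 2·7 + 4 (base 7). Lift 8: 20. −1: 19.
[3] 19 ≡ 2·8 + 3 (base 8). Lift 9: 21. −1: 20.
[4] 20 ≡ 2·9 + 2 (base 9). Lift 10: 22. −1: 21.
[5] 21 ≡ 2·10 + 1 (base 10). Lift 11: 23. −1: 22.

22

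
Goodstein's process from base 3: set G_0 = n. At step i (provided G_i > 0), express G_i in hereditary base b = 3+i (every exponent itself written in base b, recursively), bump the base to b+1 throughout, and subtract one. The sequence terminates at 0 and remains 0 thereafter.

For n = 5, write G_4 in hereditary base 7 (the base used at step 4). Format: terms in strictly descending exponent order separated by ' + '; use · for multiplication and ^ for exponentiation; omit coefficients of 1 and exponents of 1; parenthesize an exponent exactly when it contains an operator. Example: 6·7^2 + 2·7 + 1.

4

5 —HB3→ 3 + 2 —bump→ 4 + 2 = 6 —(−1)→ 5
5 —HB4→ 4 + 1 —bump→ 5 + 1 = 6 —(−1)→ 5
5 —HB5→ 5 —bump→ 6 = 6 —(−1)→ 5
5 —HB6→ 5 —bump→ 5 = 5 —(−1)→ 4
4 —HB7→ 4 —bump→ 4 = 4 —(−1)→ 3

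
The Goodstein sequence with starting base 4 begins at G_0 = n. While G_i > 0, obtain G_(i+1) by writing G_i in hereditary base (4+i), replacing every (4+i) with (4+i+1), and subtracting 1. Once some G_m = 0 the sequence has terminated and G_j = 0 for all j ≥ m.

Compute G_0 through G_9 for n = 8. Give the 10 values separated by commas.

8, 9, 9, 9, 9, 9, 9, 8, 7, 6

step 0: 8 = 2·4; sub 5 for 4: 2·5; = 10; G_1 = 10−1 = 9
step 1: 9 = 5 + 4; sub 6 for 5: 6 + 4; = 10; G_2 = 10−1 = 9
step 2: 9 = 6 + 3; sub 7 for 6: 7 + 3; = 10; G_3 = 10−1 = 9
step 3: 9 = 7 + 2; sub 8 for 7: 8 + 2; = 10; G_4 = 10−1 = 9
step 4: 9 = 8 + 1; sub 9 for 8: 9 + 1; = 10; G_5 = 10−1 = 9
step 5: 9 = 9; sub 10 for 9: 10; = 10; G_6 = 10−1 = 9
step 6: 9 = 9; sub 11 for 10: 9; = 9; G_7 = 9−1 = 8
step 7: 8 = 8; sub 12 for 11: 8; = 8; G_8 = 8−1 = 7
step 8: 7 = 7; sub 13 for 12: 7; = 7; G_9 = 7−1 = 6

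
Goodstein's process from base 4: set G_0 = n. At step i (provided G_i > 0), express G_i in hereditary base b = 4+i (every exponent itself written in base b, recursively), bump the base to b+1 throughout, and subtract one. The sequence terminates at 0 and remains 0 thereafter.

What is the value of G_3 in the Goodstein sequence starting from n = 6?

6

G_0 = 6. HB_4(6) = 4 + 2. Bump = 7. G_1 = 6.
G_1 = 6. HB_5(6) = 5 + 1. Bump = 7. G_2 = 6.
G_2 = 6. HB_6(6) = 6. Bump = 7. G_3 = 6.
G_3 = 6. HB_7(6) = 6. Bump = 6. G_4 = 5.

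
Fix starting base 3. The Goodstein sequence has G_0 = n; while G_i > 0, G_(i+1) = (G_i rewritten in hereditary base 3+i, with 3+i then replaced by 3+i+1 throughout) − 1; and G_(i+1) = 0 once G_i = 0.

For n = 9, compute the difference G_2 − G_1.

i=0: 9 = 3^2 (b=3); 3→4: 4^2 = 16; 16−1 = 15
i=1: 15 = 3·4 + 3 (b=4); 4→5: 3·5 + 3 = 18; 18−1 = 17

2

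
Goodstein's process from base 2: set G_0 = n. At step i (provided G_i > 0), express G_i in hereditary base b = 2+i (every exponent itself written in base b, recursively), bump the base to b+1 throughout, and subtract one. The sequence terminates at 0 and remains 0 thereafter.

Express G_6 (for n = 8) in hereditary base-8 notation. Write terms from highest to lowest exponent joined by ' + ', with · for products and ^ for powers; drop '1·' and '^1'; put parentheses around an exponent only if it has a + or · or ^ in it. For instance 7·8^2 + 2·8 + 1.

2·8^8 + 2·8^2 + 8 + 3

[0] 8 ≡ 2^(2 + 1) (base 2). Lift 3: 81. −1: 80.
[1] 80 ≡ 2·3^3 + 2·3^2 + 2·3 + 2 (base 3). Lift 4: 554. −1: 553.
[2] 553 ≡ 2·4^4 + 2·4^2 + 2·4 + 1 (base 4). Lift 5: 6311. −1: 6310.
[3] 6310 ≡ 2·5^5 + 2·5^2 + 2·5 (base 5). Lift 6: 93396. −1: 93395.
[4] 93395 ≡ 2·6^6 + 2·6^2 + 6 + 5 (base 6). Lift 7: 1647196. −1: 1647195.
[5] 1647195 ≡ 2·7^7 + 2·7^2 + 7 + 4 (base 7). Lift 8: 33554572. −1: 33554571.
[6] 33554571 ≡ 2·8^8 + 2·8^2 + 8 + 3 (base 8). Lift 9: 774841152. −1: 774841151.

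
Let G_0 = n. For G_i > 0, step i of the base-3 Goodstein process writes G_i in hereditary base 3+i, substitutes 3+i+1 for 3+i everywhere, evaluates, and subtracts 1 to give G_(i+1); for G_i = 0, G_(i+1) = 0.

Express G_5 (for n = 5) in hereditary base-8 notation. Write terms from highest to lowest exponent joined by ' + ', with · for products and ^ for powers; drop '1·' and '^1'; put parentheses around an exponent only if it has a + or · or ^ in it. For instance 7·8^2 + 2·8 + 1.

5 —HB3→ 3 + 2 —bump→ 4 + 2 = 6 —(−1)→ 5
5 —HB4→ 4 + 1 —bump→ 5 + 1 = 6 —(−1)→ 5
5 —HB5→ 5 —bump→ 6 = 6 —(−1)→ 5
5 —HB6→ 5 —bump→ 5 = 5 —(−1)→ 4
4 —HB7→ 4 —bump→ 4 = 4 —(−1)→ 3

3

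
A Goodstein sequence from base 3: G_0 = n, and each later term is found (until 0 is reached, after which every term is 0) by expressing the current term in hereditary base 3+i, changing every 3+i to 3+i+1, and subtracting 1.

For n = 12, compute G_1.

i=0: 12 = 3^2 + 3 (b=3); 3→4: 4^2 + 4 = 20; 20−1 = 19
i=1: 19 = 4^2 + 3 (b=4); 4→5: 5^2 + 3 = 28; 28−1 = 27

19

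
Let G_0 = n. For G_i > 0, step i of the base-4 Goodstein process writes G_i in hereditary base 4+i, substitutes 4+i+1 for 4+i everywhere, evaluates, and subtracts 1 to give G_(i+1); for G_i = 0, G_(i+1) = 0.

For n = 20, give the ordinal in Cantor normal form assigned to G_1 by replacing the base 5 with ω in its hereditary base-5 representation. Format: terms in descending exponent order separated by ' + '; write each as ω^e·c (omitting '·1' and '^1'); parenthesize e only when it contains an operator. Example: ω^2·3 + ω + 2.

ω^2 + 4

G_0=20  [base 4] 4^2 + 4  →[4↦5]→  5^2 + 5 = 30  −1 ⇒ G_1=29
G_1=29  [base 5] 5^2 + 4  →[5↦6]→  6^2 + 4 = 40  −1 ⇒ G_2=39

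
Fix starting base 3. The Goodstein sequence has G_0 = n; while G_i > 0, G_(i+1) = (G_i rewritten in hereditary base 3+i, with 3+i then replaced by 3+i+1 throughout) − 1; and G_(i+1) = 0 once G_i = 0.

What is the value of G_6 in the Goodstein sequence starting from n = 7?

(0) 7|_3 = 2·3 + 1 ↦ 2·4 + 1|_4 = 9 ⇒ 8
(1) 8|_4 = 2·4 ↦ 2·5|_5 = 10 ⇒ 9
(2) 9|_5 = 5 + 4 ↦ 6 + 4|_6 = 10 ⇒ 9
(3) 9|_6 = 6 + 3 ↦ 7 + 3|_7 = 10 ⇒ 9
(4) 9|_7 = 7 + 2 ↦ 8 + 2|_8 = 10 ⇒ 9
(5) 9|_8 = 8 + 1 ↦ 9 + 1|_9 = 10 ⇒ 9
(6) 9|_9 = 9 ↦ 10|_10 = 10 ⇒ 9

9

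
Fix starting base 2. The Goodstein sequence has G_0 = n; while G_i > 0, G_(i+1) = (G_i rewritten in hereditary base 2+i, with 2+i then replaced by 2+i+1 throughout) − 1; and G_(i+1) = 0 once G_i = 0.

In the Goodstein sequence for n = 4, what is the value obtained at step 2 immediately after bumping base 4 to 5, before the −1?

4 —HB2→ 2^2 —bump→ 3^3 = 27 —(−1)→ 26
26 —HB3→ 2·3^2 + 2·3 + 2 —bump→ 2·4^2 + 2·4 + 2 = 42 —(−1)→ 41
41 —HB4→ 2·4^2 + 2·4 + 1 —bump→ 2·5^2 + 2·5 + 1 = 61 —(−1)→ 60

61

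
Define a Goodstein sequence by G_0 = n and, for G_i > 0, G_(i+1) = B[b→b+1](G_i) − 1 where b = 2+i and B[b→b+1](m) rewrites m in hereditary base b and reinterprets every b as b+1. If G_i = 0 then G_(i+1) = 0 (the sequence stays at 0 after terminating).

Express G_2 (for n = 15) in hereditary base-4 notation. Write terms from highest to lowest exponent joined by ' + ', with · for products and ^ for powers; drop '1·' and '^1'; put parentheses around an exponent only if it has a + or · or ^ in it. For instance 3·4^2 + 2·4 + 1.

i=0: 15 = 2^(2 + 1) + 2^2 + 2 + 1 (b=2); 2→3: 3^(3 + 1) + 3^3 + 3 + 1 = 112; 112−1 = 111
i=1: 111 = 3^(3 + 1) + 3^3 + 3 (b=3); 3→4: 4^(4 + 1) + 4^4 + 4 = 1284; 1284−1 = 1283
i=2: 1283 = 4^(4 + 1) + 4^4 + 3 (b=4); 4→5: 5^(5 + 1) + 5^5 + 3 = 18753; 18753−1 = 18752

4^(4 + 1) + 4^4 + 3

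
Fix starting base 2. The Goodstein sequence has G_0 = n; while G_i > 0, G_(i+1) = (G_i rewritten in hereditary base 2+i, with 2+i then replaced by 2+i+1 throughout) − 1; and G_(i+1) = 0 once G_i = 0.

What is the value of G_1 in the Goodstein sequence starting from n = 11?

84

G_0 = 11. HB_2(11) = 2^(2 + 1) + 2 + 1. Bump = 85. G_1 = 84.
G_1 = 84. HB_3(84) = 3^(3 + 1) + 3. Bump = 1028. G_2 = 1027.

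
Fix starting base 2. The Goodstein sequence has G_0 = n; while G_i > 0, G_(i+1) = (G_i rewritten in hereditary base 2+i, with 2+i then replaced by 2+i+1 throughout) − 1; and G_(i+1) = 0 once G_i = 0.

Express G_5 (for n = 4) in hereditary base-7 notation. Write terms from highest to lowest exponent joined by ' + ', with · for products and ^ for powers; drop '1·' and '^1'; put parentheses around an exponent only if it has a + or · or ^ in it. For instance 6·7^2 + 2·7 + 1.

2·7^2 + 7 + 4

[0] 4 ≡ 2^2 (base 2). Lift 3: 27. −1: 26.
[1] 26 ≡ 2·3^2 + 2·3 + 2 (base 3). Lift 4: 42. −1: 41.
[2] 41 ≡ 2·4^2 + 2·4 + 1 (base 4). Lift 5: 61. −1: 60.
[3] 60 ≡ 2·5^2 + 2·5 (base 5). Lift 6: 84. −1: 83.
[4] 83 ≡ 2·6^2 + 6 + 5 (base 6). Lift 7: 110. −1: 109.
[5] 109 ≡ 2·7^2 + 7 + 4 (base 7). Lift 8: 140. −1: 139.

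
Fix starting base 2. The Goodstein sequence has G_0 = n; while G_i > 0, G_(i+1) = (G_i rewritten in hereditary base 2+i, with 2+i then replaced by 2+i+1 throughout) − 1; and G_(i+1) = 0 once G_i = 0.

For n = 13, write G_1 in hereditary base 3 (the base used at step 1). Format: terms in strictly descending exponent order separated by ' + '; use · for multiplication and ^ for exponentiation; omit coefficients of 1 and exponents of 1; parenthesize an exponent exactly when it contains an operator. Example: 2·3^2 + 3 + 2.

3^(3 + 1) + 3^3

G_0 = 13. HB_2(13) = 2^(2 + 1) + 2^2 + 1. Bump = 109. G_1 = 108.
G_1 = 108. HB_3(108) = 3^(3 + 1) + 3^3. Bump = 1280. G_2 = 1279.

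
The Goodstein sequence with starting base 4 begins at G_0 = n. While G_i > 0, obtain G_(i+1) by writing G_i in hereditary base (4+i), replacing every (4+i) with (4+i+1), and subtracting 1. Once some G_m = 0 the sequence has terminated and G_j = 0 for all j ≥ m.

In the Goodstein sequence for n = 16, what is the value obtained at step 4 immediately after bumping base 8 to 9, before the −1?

16 —HB4→ 4^2 —bump→ 5^2 = 25 —(−1)→ 24
24 —HB5→ 4·5 + 4 —bump→ 4·6 + 4 = 28 —(−1)→ 27
27 —HB6→ 4·6 + 3 —bump→ 4·7 + 3 = 31 —(−1)→ 30
30 —HB7→ 4·7 + 2 —bump→ 4·8 + 2 = 34 —(−1)→ 33
33 —HB8→ 4·8 + 1 —bump→ 4·9 + 1 = 37 —(−1)→ 36

37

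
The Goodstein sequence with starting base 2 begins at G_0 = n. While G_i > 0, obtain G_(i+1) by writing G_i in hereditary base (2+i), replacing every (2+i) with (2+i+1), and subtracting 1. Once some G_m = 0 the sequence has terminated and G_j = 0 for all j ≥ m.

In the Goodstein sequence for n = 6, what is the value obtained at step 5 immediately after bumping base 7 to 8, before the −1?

G_0 = 6. HB_2(6) = 2^2 + 2. Bump = 30. G_1 = 29.
G_1 = 29. HB_3(29) = 3^3 + 2. Bump = 258. G_2 = 257.
G_2 = 257. HB_4(257) = 4^4 + 1. Bump = 3126. G_3 = 3125.
G_3 = 3125. HB_5(3125) = 5^5. Bump = 46656. G_4 = 46655.
G_4 = 46655. HB_6(46655) = 5·6^5 + 5·6^4 + 5·6^3 + 5·6^2 + 5·6 + 5. Bump = 98040. G_5 = 98039.

187244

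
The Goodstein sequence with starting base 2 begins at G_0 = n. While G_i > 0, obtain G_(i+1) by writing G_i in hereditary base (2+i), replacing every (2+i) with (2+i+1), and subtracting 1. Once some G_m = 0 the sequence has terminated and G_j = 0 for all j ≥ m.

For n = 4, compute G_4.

83

G_0=4  [base 2] 2^2  →[2↦3]→  3^3 = 27  −1 ⇒ G_1=26
G_1=26  [base 3] 2·3^2 + 2·3 + 2  →[3↦4]→  2·4^2 + 2·4 + 2 = 42  −1 ⇒ G_2=41
G_2=41  [base 4] 2·4^2 + 2·4 + 1  →[4↦5]→  2·5^2 + 2·5 + 1 = 61  −1 ⇒ G_3=60
G_3=60  [base 5] 2·5^2 + 2·5  →[5↦6]→  2·6^2 + 2·6 = 84  −1 ⇒ G_4=83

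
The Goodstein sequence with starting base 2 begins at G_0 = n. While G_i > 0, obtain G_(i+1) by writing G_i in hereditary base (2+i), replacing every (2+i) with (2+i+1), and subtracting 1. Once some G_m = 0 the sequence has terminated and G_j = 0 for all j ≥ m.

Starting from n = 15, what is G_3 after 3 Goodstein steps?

18752

(0) 15|_2 = 2^(2 + 1) + 2^2 + 2 + 1 ↦ 3^(3 + 1) + 3^3 + 3 + 1|_3 = 112 ⇒ 111
(1) 111|_3 = 3^(3 + 1) + 3^3 + 3 ↦ 4^(4 + 1) + 4^4 + 4|_4 = 1284 ⇒ 1283
(2) 1283|_4 = 4^(4 + 1) + 4^4 + 3 ↦ 5^(5 + 1) + 5^5 + 3|_5 = 18753 ⇒ 18752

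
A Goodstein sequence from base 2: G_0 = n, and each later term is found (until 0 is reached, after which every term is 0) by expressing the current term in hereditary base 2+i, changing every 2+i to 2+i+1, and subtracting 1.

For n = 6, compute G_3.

step 0: 6 = 2^2 + 2; sub 3 for 2: 3^3 + 3; = 30; G_1 = 30−1 = 29
step 1: 29 = 3^3 + 2; sub 4 for 3: 4^4 + 2; = 258; G_2 = 258−1 = 257
step 2: 257 = 4^4 + 1; sub 5 for 4: 5^5 + 1; = 3126; G_3 = 3126−1 = 3125
step 3: 3125 = 5^5; sub 6 for 5: 6^6; = 46656; G_4 = 46656−1 = 46655

3125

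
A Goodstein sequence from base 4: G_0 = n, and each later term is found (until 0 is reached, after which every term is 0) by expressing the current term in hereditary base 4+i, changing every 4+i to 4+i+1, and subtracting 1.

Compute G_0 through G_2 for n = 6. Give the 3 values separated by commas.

6, 6, 6

i=0: 6 = 4 + 2 (b=4); 4→5: 5 + 2 = 7; 7−1 = 6
i=1: 6 = 5 + 1 (b=5); 5→6: 6 + 1 = 7; 7−1 = 6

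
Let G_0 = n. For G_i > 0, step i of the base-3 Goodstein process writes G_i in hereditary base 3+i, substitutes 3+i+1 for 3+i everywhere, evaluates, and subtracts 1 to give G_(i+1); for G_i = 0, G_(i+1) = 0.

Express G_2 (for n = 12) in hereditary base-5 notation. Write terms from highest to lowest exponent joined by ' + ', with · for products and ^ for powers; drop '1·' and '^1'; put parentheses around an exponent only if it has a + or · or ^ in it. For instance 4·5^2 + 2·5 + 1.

G_0=12  [base 3] 3^2 + 3  →[3↦4]→  4^2 + 4 = 20  −1 ⇒ G_1=19
G_1=19  [base 4] 4^2 + 3  →[4↦5]→  5^2 + 3 = 28  −1 ⇒ G_2=27
G_2=27  [base 5] 5^2 + 2  →[5↦6]→  6^2 + 2 = 38  −1 ⇒ G_3=37

5^2 + 2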